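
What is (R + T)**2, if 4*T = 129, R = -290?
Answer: 1062961/16 ≈ 66435.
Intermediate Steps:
T = 129/4 (T = (1/4)*129 = 129/4 ≈ 32.250)
(R + T)**2 = (-290 + 129/4)**2 = (-1031/4)**2 = 1062961/16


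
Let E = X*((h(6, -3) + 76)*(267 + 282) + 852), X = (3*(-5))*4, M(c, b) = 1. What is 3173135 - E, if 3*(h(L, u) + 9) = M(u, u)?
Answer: 5442215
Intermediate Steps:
h(L, u) = -26/3 (h(L, u) = -9 + (⅓)*1 = -9 + ⅓ = -26/3)
X = -60 (X = -15*4 = -60)
E = -2269080 (E = -60*((-26/3 + 76)*(267 + 282) + 852) = -60*((202/3)*549 + 852) = -60*(36966 + 852) = -60*37818 = -2269080)
3173135 - E = 3173135 - 1*(-2269080) = 3173135 + 2269080 = 5442215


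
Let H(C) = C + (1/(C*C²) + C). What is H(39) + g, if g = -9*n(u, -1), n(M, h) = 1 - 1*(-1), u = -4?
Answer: 3559141/59319 ≈ 60.000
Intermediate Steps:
n(M, h) = 2 (n(M, h) = 1 + 1 = 2)
H(C) = C⁻³ + 2*C (H(C) = C + (1/(C³) + C) = C + (C⁻³ + C) = C + (C + C⁻³) = C⁻³ + 2*C)
g = -18 (g = -9*2 = -18)
H(39) + g = (39⁻³ + 2*39) - 18 = (1/59319 + 78) - 18 = 4626883/59319 - 18 = 3559141/59319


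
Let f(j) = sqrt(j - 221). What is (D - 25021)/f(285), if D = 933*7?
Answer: -9245/4 ≈ -2311.3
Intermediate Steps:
D = 6531
f(j) = sqrt(-221 + j)
(D - 25021)/f(285) = (6531 - 25021)/(sqrt(-221 + 285)) = -18490/(sqrt(64)) = -18490/8 = -18490*1/8 = -9245/4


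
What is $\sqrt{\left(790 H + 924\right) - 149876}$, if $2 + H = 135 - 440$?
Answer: $3 i \sqrt{43498} \approx 625.69 i$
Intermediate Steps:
$H = -307$ ($H = -2 + \left(135 - 440\right) = -2 - 305 = -307$)
$\sqrt{\left(790 H + 924\right) - 149876} = \sqrt{\left(790 \left(-307\right) + 924\right) - 149876} = \sqrt{\left(-242530 + 924\right) - 149876} = \sqrt{-241606 - 149876} = \sqrt{-391482} = 3 i \sqrt{43498}$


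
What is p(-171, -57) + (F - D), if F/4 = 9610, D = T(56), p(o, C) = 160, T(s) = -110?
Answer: 38710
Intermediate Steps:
D = -110
F = 38440 (F = 4*9610 = 38440)
p(-171, -57) + (F - D) = 160 + (38440 - 1*(-110)) = 160 + (38440 + 110) = 160 + 38550 = 38710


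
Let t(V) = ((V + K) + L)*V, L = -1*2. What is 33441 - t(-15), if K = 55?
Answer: 34011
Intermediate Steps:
L = -2
t(V) = V*(53 + V) (t(V) = ((V + 55) - 2)*V = ((55 + V) - 2)*V = (53 + V)*V = V*(53 + V))
33441 - t(-15) = 33441 - (-15)*(53 - 15) = 33441 - (-15)*38 = 33441 - 1*(-570) = 33441 + 570 = 34011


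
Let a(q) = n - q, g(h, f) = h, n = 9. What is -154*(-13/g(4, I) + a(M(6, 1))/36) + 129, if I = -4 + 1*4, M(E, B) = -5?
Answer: 10253/18 ≈ 569.61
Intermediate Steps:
I = 0 (I = -4 + 4 = 0)
a(q) = 9 - q
-154*(-13/g(4, I) + a(M(6, 1))/36) + 129 = -154*(-13/4 + (9 - 1*(-5))/36) + 129 = -154*(-13*¼ + (9 + 5)*(1/36)) + 129 = -154*(-13/4 + 14*(1/36)) + 129 = -154*(-13/4 + 7/18) + 129 = -154*(-103/36) + 129 = 7931/18 + 129 = 10253/18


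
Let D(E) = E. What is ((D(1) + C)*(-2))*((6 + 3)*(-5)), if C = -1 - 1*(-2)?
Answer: 180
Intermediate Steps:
C = 1 (C = -1 + 2 = 1)
((D(1) + C)*(-2))*((6 + 3)*(-5)) = ((1 + 1)*(-2))*((6 + 3)*(-5)) = (2*(-2))*(9*(-5)) = -4*(-45) = 180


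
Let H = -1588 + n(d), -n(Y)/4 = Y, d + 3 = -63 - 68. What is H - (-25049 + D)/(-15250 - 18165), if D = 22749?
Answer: -7030976/6683 ≈ -1052.1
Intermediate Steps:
d = -134 (d = -3 + (-63 - 68) = -3 - 131 = -134)
n(Y) = -4*Y
H = -1052 (H = -1588 - 4*(-134) = -1588 + 536 = -1052)
H - (-25049 + D)/(-15250 - 18165) = -1052 - (-25049 + 22749)/(-15250 - 18165) = -1052 - (-2300)/(-33415) = -1052 - (-2300)*(-1)/33415 = -1052 - 1*460/6683 = -1052 - 460/6683 = -7030976/6683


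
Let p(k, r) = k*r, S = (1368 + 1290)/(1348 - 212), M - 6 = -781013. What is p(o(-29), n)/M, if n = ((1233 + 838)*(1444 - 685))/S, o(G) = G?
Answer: 8630718536/345986101 ≈ 24.945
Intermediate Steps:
M = -781007 (M = 6 - 781013 = -781007)
S = 1329/568 (S = 2658/1136 = 2658*(1/1136) = 1329/568 ≈ 2.3398)
n = 297610984/443 (n = ((1233 + 838)*(1444 - 685))/(1329/568) = (2071*759)*(568/1329) = 1571889*(568/1329) = 297610984/443 ≈ 6.7181e+5)
p(o(-29), n)/M = -29*297610984/443/(-781007) = -8630718536/443*(-1/781007) = 8630718536/345986101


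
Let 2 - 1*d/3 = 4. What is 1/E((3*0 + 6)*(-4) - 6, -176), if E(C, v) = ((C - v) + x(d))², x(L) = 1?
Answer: 1/21609 ≈ 4.6277e-5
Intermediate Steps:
d = -6 (d = 6 - 3*4 = 6 - 12 = -6)
E(C, v) = (1 + C - v)² (E(C, v) = ((C - v) + 1)² = (1 + C - v)²)
1/E((3*0 + 6)*(-4) - 6, -176) = 1/((1 + ((3*0 + 6)*(-4) - 6) - 1*(-176))²) = 1/((1 + ((0 + 6)*(-4) - 6) + 176)²) = 1/((1 + (6*(-4) - 6) + 176)²) = 1/((1 + (-24 - 6) + 176)²) = 1/((1 - 30 + 176)²) = 1/(147²) = 1/21609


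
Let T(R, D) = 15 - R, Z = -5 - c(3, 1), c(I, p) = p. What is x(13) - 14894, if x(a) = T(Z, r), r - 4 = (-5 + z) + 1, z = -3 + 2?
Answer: -14873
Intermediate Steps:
z = -1
r = -1 (r = 4 + ((-5 - 1) + 1) = 4 + (-6 + 1) = 4 - 5 = -1)
Z = -6 (Z = -5 - 1*1 = -5 - 1 = -6)
x(a) = 21 (x(a) = 15 - 1*(-6) = 15 + 6 = 21)
x(13) - 14894 = 21 - 14894 = -14873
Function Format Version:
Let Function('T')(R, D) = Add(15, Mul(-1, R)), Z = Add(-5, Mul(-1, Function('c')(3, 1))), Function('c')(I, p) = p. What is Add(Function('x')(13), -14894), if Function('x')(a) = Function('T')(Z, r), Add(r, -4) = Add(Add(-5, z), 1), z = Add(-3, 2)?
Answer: -14873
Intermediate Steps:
z = -1
r = -1 (r = Add(4, Add(Add(-5, -1), 1)) = Add(4, Add(-6, 1)) = Add(4, -5) = -1)
Z = -6 (Z = Add(-5, Mul(-1, 1)) = Add(-5, -1) = -6)
Function('x')(a) = 21 (Function('x')(a) = Add(15, Mul(-1, -6)) = Add(15, 6) = 21)
Add(Function('x')(13), -14894) = Add(21, -14894) = -14873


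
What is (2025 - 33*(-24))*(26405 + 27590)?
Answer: 152103915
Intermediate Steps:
(2025 - 33*(-24))*(26405 + 27590) = (2025 + 792)*53995 = 2817*53995 = 152103915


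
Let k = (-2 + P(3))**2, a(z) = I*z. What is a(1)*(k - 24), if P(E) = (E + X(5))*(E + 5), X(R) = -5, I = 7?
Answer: 2100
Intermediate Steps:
a(z) = 7*z
P(E) = (-5 + E)*(5 + E) (P(E) = (E - 5)*(E + 5) = (-5 + E)*(5 + E))
k = 324 (k = (-2 + (-25 + 3**2))**2 = (-2 + (-25 + 9))**2 = (-2 - 16)**2 = (-18)**2 = 324)
a(1)*(k - 24) = (7*1)*(324 - 24) = 7*300 = 2100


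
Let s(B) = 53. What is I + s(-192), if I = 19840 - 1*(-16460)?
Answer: 36353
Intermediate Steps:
I = 36300 (I = 19840 + 16460 = 36300)
I + s(-192) = 36300 + 53 = 36353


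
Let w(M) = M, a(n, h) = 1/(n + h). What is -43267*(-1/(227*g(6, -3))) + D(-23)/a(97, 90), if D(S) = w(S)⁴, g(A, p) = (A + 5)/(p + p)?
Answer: 130668417097/2497 ≈ 5.2330e+7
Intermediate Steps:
a(n, h) = 1/(h + n)
g(A, p) = (5 + A)/(2*p) (g(A, p) = (5 + A)/((2*p)) = (5 + A)*(1/(2*p)) = (5 + A)/(2*p))
D(S) = S⁴
-43267*(-1/(227*g(6, -3))) + D(-23)/a(97, 90) = -43267*6/(227*(5 + 6)) + (-23)⁴/(1/(90 + 97)) = -43267/(((½)*(-⅓)*11)*(-227)) + 279841/(1/187) = -43267/((-11/6*(-227))) + 279841/(1/187) = -43267/2497/6 + 279841*187 = -43267*6/2497 + 52330267 = -259602/2497 + 52330267 = 130668417097/2497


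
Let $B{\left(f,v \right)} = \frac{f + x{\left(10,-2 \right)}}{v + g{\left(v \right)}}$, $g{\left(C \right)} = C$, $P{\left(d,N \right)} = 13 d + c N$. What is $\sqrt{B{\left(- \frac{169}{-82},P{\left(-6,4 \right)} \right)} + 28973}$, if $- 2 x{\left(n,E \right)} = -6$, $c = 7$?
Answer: $\frac{\sqrt{19481411170}}{820} \approx 170.21$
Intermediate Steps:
$x{\left(n,E \right)} = 3$ ($x{\left(n,E \right)} = \left(- \frac{1}{2}\right) \left(-6\right) = 3$)
$P{\left(d,N \right)} = 7 N + 13 d$ ($P{\left(d,N \right)} = 13 d + 7 N = 7 N + 13 d$)
$B{\left(f,v \right)} = \frac{3 + f}{2 v}$ ($B{\left(f,v \right)} = \frac{f + 3}{v + v} = \frac{3 + f}{2 v}$)
$\sqrt{B{\left(- \frac{169}{-82},P{\left(-6,4 \right)} \right)} + 28973} = \sqrt{\frac{3 - \frac{169}{-82}}{2 \left(7 \cdot 4 + 13 \left(-6\right)\right)} + 28973} = \sqrt{\frac{3 - - \frac{169}{82}}{2 \left(28 - 78\right)} + 28973} = \sqrt{\frac{3 + \frac{169}{82}}{2 \left(-50\right)} + 28973} = \sqrt{\frac{1}{2} \left(- \frac{1}{50}\right) \frac{415}{82} + 28973} = \sqrt{- \frac{83}{1640} + 28973} = \sqrt{\frac{47515637}{1640}} = \frac{\sqrt{19481411170}}{820}$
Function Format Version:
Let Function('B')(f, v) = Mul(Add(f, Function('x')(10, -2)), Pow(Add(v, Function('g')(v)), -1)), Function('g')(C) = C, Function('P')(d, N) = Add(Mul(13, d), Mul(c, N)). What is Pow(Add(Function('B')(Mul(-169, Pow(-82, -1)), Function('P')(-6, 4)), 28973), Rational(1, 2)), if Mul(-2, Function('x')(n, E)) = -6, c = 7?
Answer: Mul(Rational(1, 820), Pow(19481411170, Rational(1, 2))) ≈ 170.21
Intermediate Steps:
Function('x')(n, E) = 3 (Function('x')(n, E) = Mul(Rational(-1, 2), -6) = 3)
Function('P')(d, N) = Add(Mul(7, N), Mul(13, d)) (Function('P')(d, N) = Add(Mul(13, d), Mul(7, N)) = Add(Mul(7, N), Mul(13, d)))
Function('B')(f, v) = Mul(Rational(1, 2), Pow(v, -1), Add(3, f)) (Function('B')(f, v) = Mul(Add(f, 3), Pow(Add(v, v), -1)) = Mul(Add(3, f), Pow(Mul(2, v), -1)) = Mul(Add(3, f), Mul(Rational(1, 2), Pow(v, -1))) = Mul(Rational(1, 2), Pow(v, -1), Add(3, f)))
Pow(Add(Function('B')(Mul(-169, Pow(-82, -1)), Function('P')(-6, 4)), 28973), Rational(1, 2)) = Pow(Add(Mul(Rational(1, 2), Pow(Add(Mul(7, 4), Mul(13, -6)), -1), Add(3, Mul(-169, Pow(-82, -1)))), 28973), Rational(1, 2)) = Pow(Add(Mul(Rational(1, 2), Pow(Add(28, -78), -1), Add(3, Mul(-169, Rational(-1, 82)))), 28973), Rational(1, 2)) = Pow(Add(Mul(Rational(1, 2), Pow(-50, -1), Add(3, Rational(169, 82))), 28973), Rational(1, 2)) = Pow(Add(Mul(Rational(1, 2), Rational(-1, 50), Rational(415, 82)), 28973), Rational(1, 2)) = Pow(Add(Rational(-83, 1640), 28973), Rational(1, 2)) = Pow(Rational(47515637, 1640), Rational(1, 2)) = Mul(Rational(1, 820), Pow(19481411170, Rational(1, 2)))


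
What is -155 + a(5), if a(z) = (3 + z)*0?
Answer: -155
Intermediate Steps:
a(z) = 0
-155 + a(5) = -155 + 0 = -155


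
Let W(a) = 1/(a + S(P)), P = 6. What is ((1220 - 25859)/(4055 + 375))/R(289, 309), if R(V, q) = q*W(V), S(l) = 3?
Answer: -1199098/228145 ≈ -5.2559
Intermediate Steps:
W(a) = 1/(3 + a) (W(a) = 1/(a + 3) = 1/(3 + a))
R(V, q) = q/(3 + V)
((1220 - 25859)/(4055 + 375))/R(289, 309) = ((1220 - 25859)/(4055 + 375))/((309/(3 + 289))) = (-24639/4430)/((309/292)) = (-24639*1/4430)/((309*(1/292))) = -24639/(4430*309/292) = -24639/4430*292/309 = -1199098/228145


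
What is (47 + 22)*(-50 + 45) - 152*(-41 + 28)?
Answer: 1631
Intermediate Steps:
(47 + 22)*(-50 + 45) - 152*(-41 + 28) = 69*(-5) - 152*(-13) = -345 + 1976 = 1631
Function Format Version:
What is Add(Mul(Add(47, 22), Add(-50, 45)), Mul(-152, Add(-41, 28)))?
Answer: 1631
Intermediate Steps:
Add(Mul(Add(47, 22), Add(-50, 45)), Mul(-152, Add(-41, 28))) = Add(Mul(69, -5), Mul(-152, -13)) = Add(-345, 1976) = 1631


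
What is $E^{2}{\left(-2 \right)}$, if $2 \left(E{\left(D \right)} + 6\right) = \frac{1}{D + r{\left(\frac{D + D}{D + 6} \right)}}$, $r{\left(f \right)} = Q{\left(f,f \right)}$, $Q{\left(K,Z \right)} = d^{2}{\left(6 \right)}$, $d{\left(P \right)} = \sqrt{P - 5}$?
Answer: $\frac{169}{4} \approx 42.25$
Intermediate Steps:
$d{\left(P \right)} = \sqrt{-5 + P}$
$Q{\left(K,Z \right)} = 1$ ($Q{\left(K,Z \right)} = \left(\sqrt{-5 + 6}\right)^{2} = \left(\sqrt{1}\right)^{2} = 1^{2} = 1$)
$r{\left(f \right)} = 1$
$E{\left(D \right)} = -6 + \frac{1}{2 \left(1 + D\right)}$ ($E{\left(D \right)} = -6 + \frac{1}{2 \left(D + 1\right)} = -6 + \frac{1}{2 \left(1 + D\right)}$)
$E^{2}{\left(-2 \right)} = \left(\frac{-11 - -24}{2 \left(1 - 2\right)}\right)^{2} = \left(\frac{-11 + 24}{2 \left(-1\right)}\right)^{2} = \left(\frac{1}{2} \left(-1\right) 13\right)^{2} = \left(- \frac{13}{2}\right)^{2} = \frac{169}{4}$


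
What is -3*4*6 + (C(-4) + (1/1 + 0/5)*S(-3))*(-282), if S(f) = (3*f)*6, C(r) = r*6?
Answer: 21924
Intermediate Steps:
C(r) = 6*r
S(f) = 18*f
-3*4*6 + (C(-4) + (1/1 + 0/5)*S(-3))*(-282) = -3*4*6 + (6*(-4) + (1/1 + 0/5)*(18*(-3)))*(-282) = -12*6 + (-24 + (1*1 + 0*(1/5))*(-54))*(-282) = -72 + (-24 + (1 + 0)*(-54))*(-282) = -72 + (-24 + 1*(-54))*(-282) = -72 + (-24 - 54)*(-282) = -72 - 78*(-282) = -72 + 21996 = 21924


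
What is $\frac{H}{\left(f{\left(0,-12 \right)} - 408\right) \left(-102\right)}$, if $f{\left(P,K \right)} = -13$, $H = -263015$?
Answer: $- \frac{263015}{42942} \approx -6.1249$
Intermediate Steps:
$\frac{H}{\left(f{\left(0,-12 \right)} - 408\right) \left(-102\right)} = - \frac{263015}{\left(-13 - 408\right) \left(-102\right)} = - \frac{263015}{\left(-421\right) \left(-102\right)} = - \frac{263015}{42942}$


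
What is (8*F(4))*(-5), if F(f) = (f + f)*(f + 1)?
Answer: -1600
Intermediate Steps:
F(f) = 2*f*(1 + f) (F(f) = (2*f)*(1 + f) = 2*f*(1 + f))
(8*F(4))*(-5) = (8*(2*4*(1 + 4)))*(-5) = (8*(2*4*5))*(-5) = (8*40)*(-5) = 320*(-5) = -1600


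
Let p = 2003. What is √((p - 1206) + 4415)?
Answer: 2*√1303 ≈ 72.194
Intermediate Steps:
√((p - 1206) + 4415) = √((2003 - 1206) + 4415) = √(797 + 4415) = √5212 = 2*√1303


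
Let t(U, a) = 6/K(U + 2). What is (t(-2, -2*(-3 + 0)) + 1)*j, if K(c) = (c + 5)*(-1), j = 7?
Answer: -7/5 ≈ -1.4000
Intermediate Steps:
K(c) = -5 - c (K(c) = (5 + c)*(-1) = -5 - c)
t(U, a) = 6/(-7 - U) (t(U, a) = 6/(-5 - (U + 2)) = 6/(-5 - (2 + U)) = 6/(-5 + (-2 - U)) = 6/(-7 - U))
(t(-2, -2*(-3 + 0)) + 1)*j = (-6/(7 - 2) + 1)*7 = (-6/5 + 1)*7 = -⅕*7 = -7/5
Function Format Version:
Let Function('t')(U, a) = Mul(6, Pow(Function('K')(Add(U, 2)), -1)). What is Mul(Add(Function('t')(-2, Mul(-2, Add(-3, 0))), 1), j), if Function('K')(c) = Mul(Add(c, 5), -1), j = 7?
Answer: Rational(-7, 5) ≈ -1.4000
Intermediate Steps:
Function('K')(c) = Add(-5, Mul(-1, c)) (Function('K')(c) = Mul(Add(5, c), -1) = Add(-5, Mul(-1, c)))
Function('t')(U, a) = Mul(6, Pow(Add(-7, Mul(-1, U)), -1)) (Function('t')(U, a) = Mul(6, Pow(Add(-5, Mul(-1, Add(U, 2))), -1)) = Mul(6, Pow(Add(-5, Mul(-1, Add(2, U))), -1)) = Mul(6, Pow(Add(-5, Add(-2, Mul(-1, U))), -1)) = Mul(6, Pow(Add(-7, Mul(-1, U)), -1)))
Mul(Add(Function('t')(-2, Mul(-2, Add(-3, 0))), 1), j) = Mul(Add(Mul(-6, Pow(Add(7, -2), -1)), 1), 7) = Mul(Add(Mul(-6, Pow(5, -1)), 1), 7) = Mul(Add(Mul(-6, Rational(1, 5)), 1), 7) = Mul(Add(Rational(-6, 5), 1), 7) = Mul(Rational(-1, 5), 7) = Rational(-7, 5)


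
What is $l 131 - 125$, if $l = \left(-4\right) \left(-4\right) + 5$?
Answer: $2626$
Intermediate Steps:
$l = 21$ ($l = 16 + 5 = 21$)
$l 131 - 125 = 21 \cdot 131 - 125 = 2751 - 125 = 2626$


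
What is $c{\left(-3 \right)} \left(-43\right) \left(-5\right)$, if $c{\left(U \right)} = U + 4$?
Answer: $215$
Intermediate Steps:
$c{\left(U \right)} = 4 + U$
$c{\left(-3 \right)} \left(-43\right) \left(-5\right) = \left(4 - 3\right) \left(-43\right) \left(-5\right) = 1 \left(-43\right) \left(-5\right) = \left(-43\right) \left(-5\right) = 215$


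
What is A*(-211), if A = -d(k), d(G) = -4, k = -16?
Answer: -844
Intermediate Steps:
A = 4 (A = -1*(-4) = 4)
A*(-211) = 4*(-211) = -844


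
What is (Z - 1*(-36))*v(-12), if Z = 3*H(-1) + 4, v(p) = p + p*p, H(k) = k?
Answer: 4884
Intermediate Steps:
v(p) = p + p²
Z = 1 (Z = 3*(-1) + 4 = -3 + 4 = 1)
(Z - 1*(-36))*v(-12) = (1 - 1*(-36))*(-12*(1 - 12)) = (1 + 36)*(-12*(-11)) = 37*132 = 4884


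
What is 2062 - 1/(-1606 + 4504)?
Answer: 5975675/2898 ≈ 2062.0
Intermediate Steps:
2062 - 1/(-1606 + 4504) = 2062 - 1/2898 = 5975675/2898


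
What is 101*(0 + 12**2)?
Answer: 14544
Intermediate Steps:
101*(0 + 12**2) = 101*(0 + 144) = 101*144 = 14544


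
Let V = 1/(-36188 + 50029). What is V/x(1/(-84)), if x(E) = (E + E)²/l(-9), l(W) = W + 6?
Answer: -5292/13841 ≈ -0.38234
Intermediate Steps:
l(W) = 6 + W
V = 1/13841 ≈ 7.2249e-5
x(E) = -4*E²/3 (x(E) = (E + E)²/(6 - 9) = (2*E)²/(-3) = (4*E²)*(-⅓) = -4*E²/3)
V/x(1/(-84)) = 1/(13841*((-4*(1/(-84))²/3))) = 1/(13841*((-4*(-1/84)²/3))) = 1/(13841*((-4/3*1/7056))) = 1/(13841*(-1/5292)) = (1/13841)*(-5292) = -5292/13841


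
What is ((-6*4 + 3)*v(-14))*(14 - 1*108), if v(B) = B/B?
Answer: 1974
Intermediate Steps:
v(B) = 1
((-6*4 + 3)*v(-14))*(14 - 1*108) = ((-6*4 + 3)*1)*(14 - 1*108) = ((-24 + 3)*1)*(14 - 108) = -21*1*(-94) = -21*(-94) = 1974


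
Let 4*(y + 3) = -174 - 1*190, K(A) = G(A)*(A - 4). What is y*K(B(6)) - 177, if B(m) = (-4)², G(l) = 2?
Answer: -2433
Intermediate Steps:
B(m) = 16
K(A) = -8 + 2*A (K(A) = 2*(A - 4) = 2*(-4 + A) = -8 + 2*A)
y = -94 (y = -3 + (-174 - 1*190)/4 = -3 + (-174 - 190)/4 = -3 + (¼)*(-364) = -3 - 91 = -94)
y*K(B(6)) - 177 = -94*(-8 + 2*16) - 177 = -94*(-8 + 32) - 177 = -94*24 - 177 = -2256 - 177 = -2433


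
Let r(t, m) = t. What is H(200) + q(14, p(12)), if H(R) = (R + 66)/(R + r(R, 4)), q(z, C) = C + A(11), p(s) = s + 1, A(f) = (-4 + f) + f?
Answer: 6333/200 ≈ 31.665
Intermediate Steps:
A(f) = -4 + 2*f
p(s) = 1 + s
q(z, C) = 18 + C (q(z, C) = C + (-4 + 2*11) = C + (-4 + 22) = C + 18 = 18 + C)
H(R) = (66 + R)/(2*R) (H(R) = (R + 66)/(R + R) = (66 + R)/((2*R)) = (66 + R)*(1/(2*R)) = (66 + R)/(2*R))
H(200) + q(14, p(12)) = (½)*(66 + 200)/200 + (18 + (1 + 12)) = (½)*(1/200)*266 + (18 + 13) = 133/200 + 31 = 6333/200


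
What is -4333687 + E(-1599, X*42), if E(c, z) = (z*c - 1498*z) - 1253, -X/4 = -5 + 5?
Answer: -4334940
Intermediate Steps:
X = 0 (X = -4*(-5 + 5) = -4*0 = 0)
E(c, z) = -1253 - 1498*z + c*z (E(c, z) = (c*z - 1498*z) - 1253 = (-1498*z + c*z) - 1253 = -1253 - 1498*z + c*z)
-4333687 + E(-1599, X*42) = -4333687 + (-1253 - 0*42 - 0*42) = -4333687 + (-1253 - 1498*0 - 1599*0) = -4333687 + (-1253 + 0 + 0) = -4333687 - 1253 = -4334940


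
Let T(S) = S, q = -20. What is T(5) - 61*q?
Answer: 1225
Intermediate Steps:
T(5) - 61*q = 5 - 61*(-20) = 5 + 1220 = 1225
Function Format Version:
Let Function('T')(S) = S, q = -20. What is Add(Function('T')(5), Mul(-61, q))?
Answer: 1225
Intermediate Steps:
Add(Function('T')(5), Mul(-61, q)) = Add(5, Mul(-61, -20)) = Add(5, 1220) = 1225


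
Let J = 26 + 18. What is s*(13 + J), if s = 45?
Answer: 2565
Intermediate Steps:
J = 44
s*(13 + J) = 45*(13 + 44) = 45*57 = 2565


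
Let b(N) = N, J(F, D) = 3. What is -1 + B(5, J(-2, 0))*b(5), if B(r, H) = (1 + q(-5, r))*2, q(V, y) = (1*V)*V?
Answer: 259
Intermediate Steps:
q(V, y) = V² (q(V, y) = V*V = V²)
B(r, H) = 52 (B(r, H) = (1 + (-5)²)*2 = (1 + 25)*2 = 26*2 = 52)
-1 + B(5, J(-2, 0))*b(5) = -1 + 52*5 = -1 + 260 = 259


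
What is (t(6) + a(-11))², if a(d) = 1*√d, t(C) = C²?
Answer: (36 + I*√11)² ≈ 1285.0 + 238.8*I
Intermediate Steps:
a(d) = √d
(t(6) + a(-11))² = (6² + √(-11))² = (36 + I*√11)²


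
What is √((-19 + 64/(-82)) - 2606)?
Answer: I*√4413937/41 ≈ 51.242*I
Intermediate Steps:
√((-19 + 64/(-82)) - 2606) = √((-19 - 1/82*64) - 2606) = √((-19 - 32/41) - 2606) = √(-811/41 - 2606) = √(-107657/41) = I*√4413937/41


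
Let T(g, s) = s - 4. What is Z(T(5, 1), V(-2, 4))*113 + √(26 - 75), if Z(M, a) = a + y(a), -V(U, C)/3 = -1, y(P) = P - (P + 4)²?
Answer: -4859 + 7*I ≈ -4859.0 + 7.0*I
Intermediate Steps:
T(g, s) = -4 + s
y(P) = P - (4 + P)²
V(U, C) = 3 (V(U, C) = -3*(-1) = 3)
Z(M, a) = -(4 + a)² + 2*a (Z(M, a) = a + (a - (4 + a)²) = -(4 + a)² + 2*a)
Z(T(5, 1), V(-2, 4))*113 + √(26 - 75) = (-(4 + 3)² + 2*3)*113 + √(26 - 75) = (-1*7² + 6)*113 + √(-49) = (-1*49 + 6)*113 + 7*I = (-49 + 6)*113 + 7*I = -43*113 + 7*I = -4859 + 7*I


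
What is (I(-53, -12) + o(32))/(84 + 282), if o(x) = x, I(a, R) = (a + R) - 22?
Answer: -55/366 ≈ -0.15027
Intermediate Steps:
I(a, R) = -22 + R + a (I(a, R) = (R + a) - 22 = -22 + R + a)
(I(-53, -12) + o(32))/(84 + 282) = ((-22 - 12 - 53) + 32)/(84 + 282) = (-87 + 32)/366 = -55*1/366 = -55/366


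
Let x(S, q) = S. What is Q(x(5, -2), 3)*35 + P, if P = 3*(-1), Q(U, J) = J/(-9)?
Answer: -44/3 ≈ -14.667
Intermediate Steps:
Q(U, J) = -J/9 (Q(U, J) = J*(-⅑) = -J/9)
P = -3
Q(x(5, -2), 3)*35 + P = -⅑*3*35 - 3 = -⅓*35 - 3 = -35/3 - 3 = -44/3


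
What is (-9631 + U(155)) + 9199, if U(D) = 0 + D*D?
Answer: 23593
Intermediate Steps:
U(D) = D² (U(D) = 0 + D² = D²)
(-9631 + U(155)) + 9199 = (-9631 + 155²) + 9199 = (-9631 + 24025) + 9199 = 14394 + 9199 = 23593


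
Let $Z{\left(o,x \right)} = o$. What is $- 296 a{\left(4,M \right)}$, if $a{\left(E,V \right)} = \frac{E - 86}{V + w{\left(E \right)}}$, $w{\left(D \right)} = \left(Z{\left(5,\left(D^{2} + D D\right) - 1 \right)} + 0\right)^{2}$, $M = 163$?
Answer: $\frac{6068}{47} \approx 129.11$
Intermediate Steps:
$w{\left(D \right)} = 25$ ($w{\left(D \right)} = \left(5 + 0\right)^{2} = 5^{2} = 25$)
$a{\left(E,V \right)} = \frac{-86 + E}{25 + V}$ ($a{\left(E,V \right)} = \frac{E - 86}{V + 25} = \frac{-86 + E}{25 + V}$)
$- 296 a{\left(4,M \right)} = - 296 \frac{-86 + 4}{25 + 163} = - 296 \cdot \frac{1}{188} \left(-82\right) = \left(-296\right) \left(- \frac{41}{94}\right) = \frac{6068}{47}$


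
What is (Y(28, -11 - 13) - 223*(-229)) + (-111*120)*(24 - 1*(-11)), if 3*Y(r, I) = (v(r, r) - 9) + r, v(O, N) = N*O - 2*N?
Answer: -414884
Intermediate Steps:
v(O, N) = -2*N + N*O
Y(r, I) = -3 + r/3 + r*(-2 + r)/3 (Y(r, I) = ((r*(-2 + r) - 9) + r)/3 = ((-9 + r*(-2 + r)) + r)/3 = (-9 + r + r*(-2 + r))/3 = -3 + r/3 + r*(-2 + r)/3)
(Y(28, -11 - 13) - 223*(-229)) + (-111*120)*(24 - 1*(-11)) = ((-3 - ⅓*28 + (⅓)*28²) - 223*(-229)) + (-111*120)*(24 - 1*(-11)) = ((-3 - 28/3 + (⅓)*784) + 51067) - 13320*(24 + 11) = ((-3 - 28/3 + 784/3) + 51067) - 13320*35 = (249 + 51067) - 466200 = 51316 - 466200 = -414884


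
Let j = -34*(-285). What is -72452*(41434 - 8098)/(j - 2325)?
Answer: -805086624/2455 ≈ -3.2794e+5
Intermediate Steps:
j = 9690
-72452*(41434 - 8098)/(j - 2325) = -72452*(41434 - 8098)/(9690 - 2325) = -72452/(7365/33336) = -72452/(7365*(1/33336)) = -72452/2455/11112 = -72452*11112/2455 = -805086624/2455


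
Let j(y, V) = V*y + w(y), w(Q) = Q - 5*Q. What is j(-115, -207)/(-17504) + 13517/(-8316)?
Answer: -15656761/5198688 ≈ -3.0117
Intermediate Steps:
w(Q) = -4*Q
j(y, V) = -4*y + V*y (j(y, V) = V*y - 4*y = -4*y + V*y)
j(-115, -207)/(-17504) + 13517/(-8316) = -115*(-4 - 207)/(-17504) + 13517/(-8316) = -115*(-211)*(-1/17504) + 13517*(-1/8316) = 24265*(-1/17504) - 1931/1188 = -24265/17504 - 1931/1188 = -15656761/5198688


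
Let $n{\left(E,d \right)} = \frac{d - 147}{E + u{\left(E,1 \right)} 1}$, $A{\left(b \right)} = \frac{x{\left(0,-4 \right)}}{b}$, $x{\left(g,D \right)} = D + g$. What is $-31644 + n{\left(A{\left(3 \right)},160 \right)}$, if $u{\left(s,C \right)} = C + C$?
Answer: $- \frac{63249}{2} \approx -31625.0$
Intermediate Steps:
$u{\left(s,C \right)} = 2 C$
$A{\left(b \right)} = - \frac{4}{b}$ ($A{\left(b \right)} = \frac{-4 + 0}{b} = - \frac{4}{b}$)
$n{\left(E,d \right)} = \frac{-147 + d}{2 + E}$ ($n{\left(E,d \right)} = \frac{d - 147}{E + 2 \cdot 1 \cdot 1} = \frac{-147 + d}{E + 2 \cdot 1} = \frac{-147 + d}{E + 2} = \frac{-147 + d}{2 + E}$)
$-31644 + n{\left(A{\left(3 \right)},160 \right)} = -31644 + \frac{-147 + 160}{2 - \frac{4}{3}} = -31644 + \frac{1}{2 - \frac{4}{3}} \cdot 13 = -31644 + \frac{1}{\frac{2}{3}} \cdot 13 = -31644 + \frac{3}{2} \cdot 13 = -31644 + \frac{39}{2} = - \frac{63249}{2}$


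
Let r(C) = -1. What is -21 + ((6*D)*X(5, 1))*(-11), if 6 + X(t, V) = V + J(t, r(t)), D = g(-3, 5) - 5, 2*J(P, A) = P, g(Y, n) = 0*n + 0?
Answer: -846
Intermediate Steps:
g(Y, n) = 0 (g(Y, n) = 0 + 0 = 0)
J(P, A) = P/2
D = -5 (D = 0 - 5 = -5)
X(t, V) = -6 + V + t/2 (X(t, V) = -6 + (V + t/2) = -6 + V + t/2)
-21 + ((6*D)*X(5, 1))*(-11) = -21 + ((6*(-5))*(-6 + 1 + (½)*5))*(-11) = -21 - 30*(-6 + 1 + 5/2)*(-11) = -21 - 30*(-5/2)*(-11) = -21 + 75*(-11) = -21 - 825 = -846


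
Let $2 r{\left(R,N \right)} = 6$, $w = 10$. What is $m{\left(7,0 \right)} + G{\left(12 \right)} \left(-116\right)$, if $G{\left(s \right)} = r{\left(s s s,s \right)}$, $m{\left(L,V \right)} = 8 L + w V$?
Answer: $-292$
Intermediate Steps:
$r{\left(R,N \right)} = 3$ ($r{\left(R,N \right)} = \frac{1}{2} \cdot 6 = 3$)
$m{\left(L,V \right)} = 8 L + 10 V$
$G{\left(s \right)} = 3$
$m{\left(7,0 \right)} + G{\left(12 \right)} \left(-116\right) = \left(8 \cdot 7 + 10 \cdot 0\right) + 3 \left(-116\right) = \left(56 + 0\right) - 348 = 56 - 348 = -292$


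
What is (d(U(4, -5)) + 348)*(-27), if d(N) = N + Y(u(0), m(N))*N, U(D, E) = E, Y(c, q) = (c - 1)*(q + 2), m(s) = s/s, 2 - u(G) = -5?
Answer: -6831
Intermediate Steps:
u(G) = 7 (u(G) = 2 - 1*(-5) = 2 + 5 = 7)
m(s) = 1
Y(c, q) = (-1 + c)*(2 + q)
d(N) = 19*N (d(N) = N + (-2 - 1*1 + 2*7 + 7*1)*N = N + (-2 - 1 + 14 + 7)*N = N + 18*N = 19*N)
(d(U(4, -5)) + 348)*(-27) = (19*(-5) + 348)*(-27) = (-95 + 348)*(-27) = 253*(-27) = -6831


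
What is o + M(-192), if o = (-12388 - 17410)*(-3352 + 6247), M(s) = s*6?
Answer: -86266362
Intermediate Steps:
M(s) = 6*s
o = -86265210 (o = -29798*2895 = -86265210)
o + M(-192) = -86265210 + 6*(-192) = -86265210 - 1152 = -86266362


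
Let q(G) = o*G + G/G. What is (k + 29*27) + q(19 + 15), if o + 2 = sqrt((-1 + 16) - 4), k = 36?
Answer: 752 + 34*sqrt(11) ≈ 864.77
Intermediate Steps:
o = -2 + sqrt(11) (o = -2 + sqrt((-1 + 16) - 4) = -2 + sqrt(15 - 4) = -2 + sqrt(11) ≈ 1.3166)
q(G) = 1 + G*(-2 + sqrt(11)) (q(G) = (-2 + sqrt(11))*G + G/G = G*(-2 + sqrt(11)) + 1 = 1 + G*(-2 + sqrt(11)))
(k + 29*27) + q(19 + 15) = (36 + 29*27) + (1 - (19 + 15)*(2 - sqrt(11))) = (36 + 783) + (1 - 1*34*(2 - sqrt(11))) = 819 + (1 + (-68 + 34*sqrt(11))) = 819 + (-67 + 34*sqrt(11)) = 752 + 34*sqrt(11)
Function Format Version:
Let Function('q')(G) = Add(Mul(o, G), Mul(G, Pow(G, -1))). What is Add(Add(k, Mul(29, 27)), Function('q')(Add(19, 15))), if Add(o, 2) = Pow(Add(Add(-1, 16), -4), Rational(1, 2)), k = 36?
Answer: Add(752, Mul(34, Pow(11, Rational(1, 2)))) ≈ 864.77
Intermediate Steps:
o = Add(-2, Pow(11, Rational(1, 2))) (o = Add(-2, Pow(Add(Add(-1, 16), -4), Rational(1, 2))) = Add(-2, Pow(Add(15, -4), Rational(1, 2))) = Add(-2, Pow(11, Rational(1, 2))) ≈ 1.3166)
Function('q')(G) = Add(1, Mul(G, Add(-2, Pow(11, Rational(1, 2))))) (Function('q')(G) = Add(Mul(Add(-2, Pow(11, Rational(1, 2))), G), Mul(G, Pow(G, -1))) = Add(Mul(G, Add(-2, Pow(11, Rational(1, 2)))), 1) = Add(1, Mul(G, Add(-2, Pow(11, Rational(1, 2))))))
Add(Add(k, Mul(29, 27)), Function('q')(Add(19, 15))) = Add(Add(36, Mul(29, 27)), Add(1, Mul(-1, Add(19, 15), Add(2, Mul(-1, Pow(11, Rational(1, 2))))))) = Add(Add(36, 783), Add(1, Mul(-1, 34, Add(2, Mul(-1, Pow(11, Rational(1, 2))))))) = Add(819, Add(1, Add(-68, Mul(34, Pow(11, Rational(1, 2)))))) = Add(819, Add(-67, Mul(34, Pow(11, Rational(1, 2))))) = Add(752, Mul(34, Pow(11, Rational(1, 2))))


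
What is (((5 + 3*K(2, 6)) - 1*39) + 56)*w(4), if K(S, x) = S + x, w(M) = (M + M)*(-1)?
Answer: -368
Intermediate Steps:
w(M) = -2*M (w(M) = (2*M)*(-1) = -2*M)
(((5 + 3*K(2, 6)) - 1*39) + 56)*w(4) = (((5 + 3*(2 + 6)) - 1*39) + 56)*(-2*4) = (((5 + 3*8) - 39) + 56)*(-8) = (((5 + 24) - 39) + 56)*(-8) = ((29 - 39) + 56)*(-8) = (-10 + 56)*(-8) = 46*(-8) = -368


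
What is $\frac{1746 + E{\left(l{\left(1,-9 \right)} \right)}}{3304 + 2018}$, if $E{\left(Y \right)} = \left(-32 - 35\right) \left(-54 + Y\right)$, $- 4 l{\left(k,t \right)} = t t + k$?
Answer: $\frac{13475}{10644} \approx 1.266$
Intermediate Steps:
$l{\left(k,t \right)} = - \frac{k}{4} - \frac{t^{2}}{4}$ ($l{\left(k,t \right)} = - \frac{t t + k}{4} = - \frac{t^{2} + k}{4} = - \frac{k + t^{2}}{4} = - \frac{k}{4} - \frac{t^{2}}{4}$)
$E{\left(Y \right)} = 3618 - 67 Y$ ($E{\left(Y \right)} = - 67 \left(-54 + Y\right) = 3618 - 67 Y$)
$\frac{1746 + E{\left(l{\left(1,-9 \right)} \right)}}{3304 + 2018} = \frac{1746 + \left(3618 - 67 \left(\left(- \frac{1}{4}\right) 1 - \frac{\left(-9\right)^{2}}{4}\right)\right)}{3304 + 2018} = \frac{1746 + \left(3618 - 67 \left(- \frac{1}{4} - \frac{81}{4}\right)\right)}{5322} = \left(1746 + \left(3618 - 67 \left(- \frac{1}{4} - \frac{81}{4}\right)\right)\right) \frac{1}{5322} = \left(1746 + \left(3618 - - \frac{2747}{2}\right)\right) \frac{1}{5322} = \left(1746 + \left(3618 + \frac{2747}{2}\right)\right) \frac{1}{5322} = \left(1746 + \frac{9983}{2}\right) \frac{1}{5322} = \frac{13475}{2} \cdot \frac{1}{5322} = \frac{13475}{10644}$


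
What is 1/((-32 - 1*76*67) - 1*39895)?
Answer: -1/45019 ≈ -2.2213e-5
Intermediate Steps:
1/((-32 - 1*76*67) - 1*39895) = 1/((-32 - 76*67) - 39895) = 1/((-32 - 5092) - 39895) = 1/(-5124 - 39895) = 1/(-45019) = -1/45019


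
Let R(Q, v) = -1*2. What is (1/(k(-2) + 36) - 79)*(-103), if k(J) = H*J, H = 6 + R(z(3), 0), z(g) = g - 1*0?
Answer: 227733/28 ≈ 8133.3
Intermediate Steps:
z(g) = g (z(g) = g + 0 = g)
R(Q, v) = -2
H = 4 (H = 6 - 2 = 4)
k(J) = 4*J
(1/(k(-2) + 36) - 79)*(-103) = (1/(4*(-2) + 36) - 79)*(-103) = (1/(-8 + 36) - 79)*(-103) = (1/28 - 79)*(-103) = -2211/28*(-103) = 227733/28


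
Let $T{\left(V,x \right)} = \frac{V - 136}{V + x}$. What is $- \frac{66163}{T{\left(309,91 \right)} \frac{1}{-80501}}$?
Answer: $\frac{2130475065200}{173} \approx 1.2315 \cdot 10^{10}$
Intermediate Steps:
$T{\left(V,x \right)} = \frac{-136 + V}{V + x}$
$- \frac{66163}{T{\left(309,91 \right)} \frac{1}{-80501}} = - \frac{66163}{\frac{-136 + 309}{309 + 91} \frac{1}{-80501}} = - \frac{66163}{\frac{1}{400} \cdot 173 \left(- \frac{1}{80501}\right)} = - \frac{66163}{\frac{173}{400} \left(- \frac{1}{80501}\right)} = - \frac{66163}{- \frac{173}{32200400}} = \left(-66163\right) \left(- \frac{32200400}{173}\right) = \frac{2130475065200}{173}$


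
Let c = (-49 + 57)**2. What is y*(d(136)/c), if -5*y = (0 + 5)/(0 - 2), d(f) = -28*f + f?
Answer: -459/16 ≈ -28.688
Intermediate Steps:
d(f) = -27*f
y = 1/2 (y = -(0 + 5)/(5*(0 - 2)) = -1/(-2) = -(-1)/2 = -1/5*(-5/2) = 1/2 ≈ 0.50000)
c = 64 (c = 8**2 = 64)
y*(d(136)/c) = (-27*136/64)/2 = (-3672*1/64)/2 = (1/2)*(-459/8) = -459/16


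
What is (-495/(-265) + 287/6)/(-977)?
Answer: -15805/310686 ≈ -0.050871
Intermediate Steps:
(-495/(-265) + 287/6)/(-977) = (-495*(-1/265) + 287*(⅙))*(-1/977) = (99/53 + 287/6)*(-1/977) = (15805/318)*(-1/977) = -15805/310686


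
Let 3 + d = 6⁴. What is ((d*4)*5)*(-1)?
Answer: -25860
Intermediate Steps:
d = 1293 (d = -3 + 6⁴ = -3 + 1296 = 1293)
((d*4)*5)*(-1) = ((1293*4)*5)*(-1) = (5172*5)*(-1) = 25860*(-1) = -25860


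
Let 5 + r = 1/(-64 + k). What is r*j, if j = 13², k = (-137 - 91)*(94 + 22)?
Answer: -22402809/26512 ≈ -845.01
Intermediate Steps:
k = -26448 (k = -228*116 = -26448)
r = -132561/26512 (r = -5 + 1/(-64 - 26448) = -5 + 1/(-26512) = -5 - 1/26512 = -132561/26512 ≈ -5.0000)
j = 169
r*j = -132561/26512*169 = -22402809/26512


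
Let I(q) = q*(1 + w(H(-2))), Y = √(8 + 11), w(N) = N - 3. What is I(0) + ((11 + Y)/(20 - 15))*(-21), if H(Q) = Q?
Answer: -231/5 - 21*√19/5 ≈ -64.507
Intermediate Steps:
w(N) = -3 + N
Y = √19 ≈ 4.3589
I(q) = -4*q (I(q) = q*(1 + (-3 - 2)) = q*(1 - 5) = q*(-4) = -4*q)
I(0) + ((11 + Y)/(20 - 15))*(-21) = -4*0 + ((11 + √19)/(20 - 15))*(-21) = 0 + ((11 + √19)/5)*(-21) = 0 + ((11 + √19)*(⅕))*(-21) = 0 + (11/5 + √19/5)*(-21) = 0 + (-231/5 - 21*√19/5) = -231/5 - 21*√19/5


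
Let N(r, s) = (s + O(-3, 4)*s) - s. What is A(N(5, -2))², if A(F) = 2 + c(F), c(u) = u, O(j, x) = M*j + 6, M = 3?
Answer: 64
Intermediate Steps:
O(j, x) = 6 + 3*j (O(j, x) = 3*j + 6 = 6 + 3*j)
N(r, s) = -3*s (N(r, s) = (s + (6 + 3*(-3))*s) - s = (s + (6 - 9)*s) - s = (s - 3*s) - s = -2*s - s = -3*s)
A(F) = 2 + F
A(N(5, -2))² = (2 - 3*(-2))² = (2 + 6)² = 8² = 64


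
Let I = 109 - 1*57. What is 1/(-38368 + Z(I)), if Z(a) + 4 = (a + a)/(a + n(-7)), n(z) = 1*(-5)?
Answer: -47/1803380 ≈ -2.6062e-5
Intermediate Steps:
n(z) = -5
I = 52 (I = 109 - 57 = 52)
Z(a) = -4 + 2*a/(-5 + a) (Z(a) = -4 + (a + a)/(a - 5) = -4 + (2*a)/(-5 + a) = -4 + 2*a/(-5 + a))
1/(-38368 + Z(I)) = 1/(-38368 + 2*(10 - 1*52)/(-5 + 52)) = 1/(-38368 + 2*(10 - 52)/47) = 1/(-38368 + 2*(1/47)*(-42)) = 1/(-38368 - 84/47) = 1/(-1803380/47) = -47/1803380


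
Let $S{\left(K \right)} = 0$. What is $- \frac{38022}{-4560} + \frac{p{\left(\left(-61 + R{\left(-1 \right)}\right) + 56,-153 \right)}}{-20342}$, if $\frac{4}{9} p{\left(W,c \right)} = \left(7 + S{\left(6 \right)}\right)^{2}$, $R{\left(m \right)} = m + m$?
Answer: $\frac{2300419}{276070} \approx 8.3327$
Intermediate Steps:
$R{\left(m \right)} = 2 m$
$p{\left(W,c \right)} = \frac{441}{4}$ ($p{\left(W,c \right)} = \frac{9 \left(7 + 0\right)^{2}}{4} = \frac{9 \cdot 7^{2}}{4} = \frac{9}{4} \cdot 49 = \frac{441}{4}$)
$- \frac{38022}{-4560} + \frac{p{\left(\left(-61 + R{\left(-1 \right)}\right) + 56,-153 \right)}}{-20342} = - \frac{38022}{-4560} + \frac{441}{4 \left(-20342\right)} = \left(-38022\right) \left(- \frac{1}{4560}\right) + \frac{441}{4} \left(- \frac{1}{20342}\right) = \frac{6337}{760} - \frac{63}{11624} = \frac{2300419}{276070}$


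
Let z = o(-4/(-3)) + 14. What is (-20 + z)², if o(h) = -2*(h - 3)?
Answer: 64/9 ≈ 7.1111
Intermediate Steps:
o(h) = 6 - 2*h (o(h) = -2*(-3 + h) = 6 - 2*h)
z = 52/3 (z = (6 - (-8)/(-3)) + 14 = (6 - (-8)*(-1)/3) + 14 = (6 - 2*4/3) + 14 = (6 - 8/3) + 14 = 10/3 + 14 = 52/3 ≈ 17.333)
(-20 + z)² = (-20 + 52/3)² = (-8/3)² = 64/9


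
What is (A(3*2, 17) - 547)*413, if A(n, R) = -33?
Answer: -239540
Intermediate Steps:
(A(3*2, 17) - 547)*413 = (-33 - 547)*413 = -580*413 = -239540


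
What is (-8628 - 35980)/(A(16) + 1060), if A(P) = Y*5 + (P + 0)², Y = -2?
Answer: -22304/653 ≈ -34.156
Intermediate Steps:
A(P) = -10 + P² (A(P) = -2*5 + (P + 0)² = -10 + P²)
(-8628 - 35980)/(A(16) + 1060) = (-8628 - 35980)/((-10 + 16²) + 1060) = -44608/((-10 + 256) + 1060) = -44608/(246 + 1060) = -44608/1306 = -44608*1/1306 = -22304/653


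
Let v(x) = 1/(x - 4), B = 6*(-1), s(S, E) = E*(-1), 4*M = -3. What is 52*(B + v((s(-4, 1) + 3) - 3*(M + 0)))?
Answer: -104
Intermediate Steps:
M = -¾ (M = (¼)*(-3) = -¾ ≈ -0.75000)
s(S, E) = -E
B = -6
v(x) = 1/(-4 + x)
52*(B + v((s(-4, 1) + 3) - 3*(M + 0))) = 52*(-6 + 1/(-4 + ((-1*1 + 3) - 3*(-¾ + 0)))) = 52*(-6 + 1/(-4 + ((-1 + 3) - 3*(-¾)))) = 52*(-6 + 1/(-4 + (2 + 9/4))) = 52*(-6 + 1/(-4 + 17/4)) = 52*(-6 + 1/(¼)) = 52*(-6 + 4) = 52*(-2) = -104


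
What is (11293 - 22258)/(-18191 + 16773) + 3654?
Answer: 5192337/1418 ≈ 3661.7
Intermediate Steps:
(11293 - 22258)/(-18191 + 16773) + 3654 = -10965/(-1418) + 3654 = -10965*(-1/1418) + 3654 = 10965/1418 + 3654 = 5192337/1418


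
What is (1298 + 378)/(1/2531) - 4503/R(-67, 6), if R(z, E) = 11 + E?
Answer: 72108749/17 ≈ 4.2417e+6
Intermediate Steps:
(1298 + 378)/(1/2531) - 4503/R(-67, 6) = (1298 + 378)/(1/2531) - 4503/(11 + 6) = 1676/(1/2531) - 4503/17 = 1676*2531 - 4503*1/17 = 4241956 - 4503/17 = 72108749/17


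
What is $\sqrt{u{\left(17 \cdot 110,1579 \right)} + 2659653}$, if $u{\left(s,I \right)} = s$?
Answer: $\sqrt{2661523} \approx 1631.4$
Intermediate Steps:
$\sqrt{u{\left(17 \cdot 110,1579 \right)} + 2659653} = \sqrt{17 \cdot 110 + 2659653} = \sqrt{1870 + 2659653} = \sqrt{2661523}$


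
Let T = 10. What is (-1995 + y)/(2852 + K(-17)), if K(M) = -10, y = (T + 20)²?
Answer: -1095/2842 ≈ -0.38529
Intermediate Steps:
y = 900 (y = (10 + 20)² = 30² = 900)
(-1995 + y)/(2852 + K(-17)) = (-1995 + 900)/(2852 - 10) = -1095/2842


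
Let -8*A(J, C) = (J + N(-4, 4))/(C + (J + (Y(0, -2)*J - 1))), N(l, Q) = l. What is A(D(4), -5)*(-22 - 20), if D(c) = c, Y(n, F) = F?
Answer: 0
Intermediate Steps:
A(J, C) = -(-4 + J)/(8*(-1 + C - J)) (A(J, C) = -(J - 4)/(8*(C + (J + (-2*J - 1)))) = -(-4 + J)/(8*(C + (J + (-1 - 2*J)))) = -(-4 + J)/(8*(C + (-1 - J))) = -(-4 + J)/(8*(-1 + C - J)))
A(D(4), -5)*(-22 - 20) = ((4 - 1*4)/(8*(-1 - 5 - 1*4)))*(-22 - 20) = ((4 - 4)/(8*(-1 - 5 - 4)))*(-42) = ((⅛)*0/(-10))*(-42) = ((⅛)*(-⅒)*0)*(-42) = 0*(-42) = 0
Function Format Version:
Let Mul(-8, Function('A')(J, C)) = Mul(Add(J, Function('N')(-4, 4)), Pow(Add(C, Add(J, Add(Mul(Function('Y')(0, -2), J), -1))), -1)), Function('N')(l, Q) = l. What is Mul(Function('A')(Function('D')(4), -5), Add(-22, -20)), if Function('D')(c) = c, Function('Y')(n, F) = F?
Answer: 0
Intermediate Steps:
Function('A')(J, C) = Mul(Rational(-1, 8), Pow(Add(-1, C, Mul(-1, J)), -1), Add(-4, J)) (Function('A')(J, C) = Mul(Rational(-1, 8), Mul(Add(J, -4), Pow(Add(C, Add(J, Add(Mul(-2, J), -1))), -1))) = Mul(Rational(-1, 8), Mul(Add(-4, J), Pow(Add(C, Add(J, Add(-1, Mul(-2, J)))), -1))) = Mul(Rational(-1, 8), Mul(Add(-4, J), Pow(Add(C, Add(-1, Mul(-1, J))), -1))) = Mul(Rational(-1, 8), Mul(Add(-4, J), Pow(Add(-1, C, Mul(-1, J)), -1))) = Mul(Rational(-1, 8), Mul(Pow(Add(-1, C, Mul(-1, J)), -1), Add(-4, J))) = Mul(Rational(-1, 8), Pow(Add(-1, C, Mul(-1, J)), -1), Add(-4, J)))
Mul(Function('A')(Function('D')(4), -5), Add(-22, -20)) = Mul(Mul(Rational(1, 8), Pow(Add(-1, -5, Mul(-1, 4)), -1), Add(4, Mul(-1, 4))), Add(-22, -20)) = Mul(Mul(Rational(1, 8), Pow(Add(-1, -5, -4), -1), Add(4, -4)), -42) = Mul(Mul(Rational(1, 8), Pow(-10, -1), 0), -42) = Mul(Mul(Rational(1, 8), Rational(-1, 10), 0), -42) = Mul(0, -42) = 0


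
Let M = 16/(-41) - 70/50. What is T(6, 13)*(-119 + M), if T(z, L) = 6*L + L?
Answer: -2253342/205 ≈ -10992.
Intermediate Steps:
M = -367/205 (M = 16*(-1/41) - 70*1/50 = -16/41 - 7/5 = -367/205 ≈ -1.7902)
T(z, L) = 7*L
T(6, 13)*(-119 + M) = (7*13)*(-119 - 367/205) = 91*(-24762/205) = -2253342/205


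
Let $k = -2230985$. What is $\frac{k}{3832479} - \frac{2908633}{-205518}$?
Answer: $\frac{3562922438659}{262547806374} \approx 13.571$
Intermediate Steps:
$\frac{k}{3832479} - \frac{2908633}{-205518} = - \frac{2230985}{3832479} - \frac{2908633}{-205518} = \left(-2230985\right) \frac{1}{3832479} - - \frac{2908633}{205518} = - \frac{2230985}{3832479} + \frac{2908633}{205518} = \frac{3562922438659}{262547806374}$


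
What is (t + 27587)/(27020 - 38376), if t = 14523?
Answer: -21055/5678 ≈ -3.7082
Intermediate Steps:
(t + 27587)/(27020 - 38376) = (14523 + 27587)/(27020 - 38376) = 42110/(-11356) = 42110*(-1/11356) = -21055/5678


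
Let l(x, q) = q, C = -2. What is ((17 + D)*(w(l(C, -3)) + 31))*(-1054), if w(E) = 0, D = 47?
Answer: -2091136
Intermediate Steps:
((17 + D)*(w(l(C, -3)) + 31))*(-1054) = ((17 + 47)*(0 + 31))*(-1054) = (64*31)*(-1054) = 1984*(-1054) = -2091136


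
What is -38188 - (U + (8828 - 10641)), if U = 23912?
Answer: -60287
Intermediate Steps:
-38188 - (U + (8828 - 10641)) = -38188 - (23912 + (8828 - 10641)) = -38188 - (23912 - 1813) = -38188 - 1*22099 = -38188 - 22099 = -60287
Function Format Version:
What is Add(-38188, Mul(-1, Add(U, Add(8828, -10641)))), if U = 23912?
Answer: -60287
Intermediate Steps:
Add(-38188, Mul(-1, Add(U, Add(8828, -10641)))) = Add(-38188, Mul(-1, Add(23912, Add(8828, -10641)))) = Add(-38188, Mul(-1, Add(23912, -1813))) = Add(-38188, Mul(-1, 22099)) = Add(-38188, -22099) = -60287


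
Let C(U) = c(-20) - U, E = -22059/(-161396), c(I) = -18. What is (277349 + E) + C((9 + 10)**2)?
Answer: 44701872179/161396 ≈ 2.7697e+5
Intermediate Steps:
E = 22059/161396 (E = -22059*(-1/161396) = 22059/161396 ≈ 0.13668)
C(U) = -18 - U
(277349 + E) + C((9 + 10)**2) = (277349 + 22059/161396) + (-18 - (9 + 10)**2) = 44763041263/161396 + (-18 - 1*19**2) = 44763041263/161396 + (-18 - 1*361) = 44763041263/161396 + (-18 - 361) = 44763041263/161396 - 379 = 44701872179/161396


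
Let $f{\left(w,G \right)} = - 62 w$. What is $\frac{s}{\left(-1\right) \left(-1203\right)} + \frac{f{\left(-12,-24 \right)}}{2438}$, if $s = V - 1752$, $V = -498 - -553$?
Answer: $- \frac{1621127}{1466457} \approx -1.1055$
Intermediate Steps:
$V = 55$ ($V = -498 + 553 = 55$)
$s = -1697$ ($s = 55 - 1752 = -1697$)
$\frac{s}{\left(-1\right) \left(-1203\right)} + \frac{f{\left(-12,-24 \right)}}{2438} = - \frac{1697}{\left(-1\right) \left(-1203\right)} + \frac{\left(-62\right) \left(-12\right)}{2438} = - \frac{1697}{1203} + 744 \cdot \frac{1}{2438} = \left(-1697\right) \frac{1}{1203} + \frac{372}{1219} = - \frac{1697}{1203} + \frac{372}{1219} = - \frac{1621127}{1466457}$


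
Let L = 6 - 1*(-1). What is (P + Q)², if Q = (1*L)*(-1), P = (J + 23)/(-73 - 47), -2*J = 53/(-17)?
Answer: 34562641/665856 ≈ 51.907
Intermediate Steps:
J = 53/34 (J = -53/(2*(-17)) = -53*(-1)/(2*17) = -½*(-53/17) = 53/34 ≈ 1.5588)
L = 7 (L = 6 + 1 = 7)
P = -167/816 (P = (53/34 + 23)/(-73 - 47) = (835/34)/(-120) = (835/34)*(-1/120) = -167/816 ≈ -0.20466)
Q = -7 (Q = (1*7)*(-1) = 7*(-1) = -7)
(P + Q)² = (-167/816 - 7)² = (-5879/816)² = 34562641/665856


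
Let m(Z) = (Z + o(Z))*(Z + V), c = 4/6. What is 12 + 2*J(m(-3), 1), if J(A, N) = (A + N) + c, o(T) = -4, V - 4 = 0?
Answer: 4/3 ≈ 1.3333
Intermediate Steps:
V = 4 (V = 4 + 0 = 4)
c = ⅔ (c = 4*(⅙) = ⅔ ≈ 0.66667)
m(Z) = (-4 + Z)*(4 + Z) (m(Z) = (Z - 4)*(Z + 4) = (-4 + Z)*(4 + Z))
J(A, N) = ⅔ + A + N (J(A, N) = (A + N) + ⅔ = ⅔ + A + N)
12 + 2*J(m(-3), 1) = 12 + 2*(⅔ + (-16 + (-3)²) + 1) = 12 + 2*(⅔ + (-16 + 9) + 1) = 12 + 2*(⅔ - 7 + 1) = 12 + 2*(-16/3) = 12 - 32/3 = 4/3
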